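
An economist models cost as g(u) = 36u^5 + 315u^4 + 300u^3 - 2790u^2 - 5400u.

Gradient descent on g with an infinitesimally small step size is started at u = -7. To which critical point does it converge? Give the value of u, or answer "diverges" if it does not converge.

diverges

g'(u) = 180(u - 2)(u + 1)(u + 3)(u + 5), so g'(-7) = 77760.
Gradient descent moves in the -g' direction, i.e. u is decreasing.
There is no critical point below u=-7, and g' keeps the same sign, so the iterate runs off to −∞.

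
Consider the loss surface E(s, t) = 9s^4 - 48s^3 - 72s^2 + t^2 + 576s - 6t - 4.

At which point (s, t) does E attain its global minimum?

(-2, 3)

E(s,t) separates as P(s) + Q(t) − 4, so its minimum is min P + min Q − 4.
P'(s) = 36(s - 4)(s - 2)(s + 2) vanishes at s ∈ {-2, 2, 4}; Q'(t) = 2(t - 3) vanishes at t ∈ {3}.
Local minima of P (where P''>0): P(-2)=-912, P(4)=384. Local minima of Q: Q(3)=-9.
So the global minimum of E is P(-2) + Q(3) − 4 = -912 − 9 − 4 = -925, attained at (-2, 3).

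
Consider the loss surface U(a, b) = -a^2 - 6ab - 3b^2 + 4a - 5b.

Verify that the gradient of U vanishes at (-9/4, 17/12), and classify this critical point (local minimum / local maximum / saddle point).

∇U = (-2a - 6b + 4, -6a - 6b - 5); substituting (-9/4, 17/12) gives ∇U = (0, 0), so (-9/4, 17/12) is indeed a critical point.
The Hessian of U is constant: H = [[-2, -6], [-6, -6]].
det(H) = (-2)·(-6) − (-6)² = -24.
Since det(H) < 0, H is indefinite and the critical point is a saddle point.

saddle point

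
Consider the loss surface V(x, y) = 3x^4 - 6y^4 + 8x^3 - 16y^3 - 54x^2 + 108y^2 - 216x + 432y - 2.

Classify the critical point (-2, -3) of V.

The mixed partial ∂²V/∂x∂y is 0, so the Hessian at any point is diag(V_xx, V_yy) = diag(12(3x^2 + 4x - 9), 24(-3y^2 - 4y + 9)).
At (-2, -3): H = diag(-60, -144).
Both eigenvalues are negative, so H is negative definite: a local maximum.

local maximum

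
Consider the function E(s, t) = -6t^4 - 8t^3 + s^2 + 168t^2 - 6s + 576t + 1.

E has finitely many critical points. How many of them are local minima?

1

E separates as a function of s plus a function of t, so ∇E=0 decouples.
∂E/∂s = 2(s - 3) = 0 at s ∈ {3}; ∂E/∂t = -24(t - 4)(t + 2)(t + 3) = 0 at t ∈ {-3, -2, 4}.
The Hessian is diagonal: diag(E_ss, E_tt). Second derivatives: E_ss(3)=2; E_tt(-3)=-168, E_tt(-2)=144, E_tt(4)=-1008.
Local minima occur where both diagonal entries positive: (3, -2). Count: 1.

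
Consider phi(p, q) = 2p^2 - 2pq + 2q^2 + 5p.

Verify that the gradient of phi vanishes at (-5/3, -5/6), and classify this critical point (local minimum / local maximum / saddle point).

∇phi = (4p - 2q + 5, -2p + 4q); substituting (-5/3, -5/6) gives ∇phi = (0, 0), so (-5/3, -5/6) is indeed a critical point.
The Hessian of phi is constant: H = [[4, -2], [-2, 4]].
det(H) = 4·4 − (-2)² = 12.
det(H) > 0 and tr(H) = 8 > 0, so H is positive definite and the point is a local minimum.

local minimum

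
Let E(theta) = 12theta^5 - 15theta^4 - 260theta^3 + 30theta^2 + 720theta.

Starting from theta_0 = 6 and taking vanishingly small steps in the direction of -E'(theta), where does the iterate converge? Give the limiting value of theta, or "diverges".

4

E'(theta) = 60(theta - 4)(theta - 1)(theta + 1)(theta + 3), so E'(6) = 37800.
Gradient descent moves in the -E' direction, i.e. theta is decreasing.
The nearest critical point in that direction is theta = 4, where E'' = 6300 > 0 (a local minimum). The iterate converges there.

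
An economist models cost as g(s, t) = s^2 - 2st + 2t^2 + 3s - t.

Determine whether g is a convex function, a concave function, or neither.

g is quadratic, so its Hessian is the constant matrix H = [[2, -2], [-2, 4]].
det(H) = 4, tr(H) = 6.
det(H) > 0 and tr(H) > 0, so H is positive definite everywhere: convex.

convex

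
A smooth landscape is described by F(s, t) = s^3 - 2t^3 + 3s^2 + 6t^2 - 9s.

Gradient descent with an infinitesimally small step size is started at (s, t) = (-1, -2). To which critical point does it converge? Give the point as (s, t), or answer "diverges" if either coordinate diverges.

F is separable, so gradient descent decouples: s follows -∂F/∂s, t follows -∂F/∂t.
∂F/∂s = 3(s - 1)(s + 3); at s=-1 this is -12, so s increases.
∂F/∂t = -6t(t - 2); at t=-2 this is -48, so t increases.
s converges to its nearest critical value 1 (a local min of the s-part); t converges to 0. The iterate converges to (1, 0).

(1, 0)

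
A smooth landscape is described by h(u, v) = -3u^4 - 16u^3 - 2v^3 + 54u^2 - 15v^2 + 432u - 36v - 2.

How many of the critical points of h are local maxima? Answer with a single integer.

2

h separates as a function of u plus a function of v, so ∇h=0 decouples.
∂h/∂u = -12(u - 3)(u + 3)(u + 4) = 0 at u ∈ {-4, -3, 3}; ∂h/∂v = -6(v + 2)(v + 3) = 0 at v ∈ {-3, -2}.
The Hessian is diagonal: diag(h_uu, h_vv). Second derivatives: h_uu(-4)=-84, h_uu(-3)=72, h_uu(3)=-504; h_vv(-3)=6, h_vv(-2)=-6.
Local maxima occur where both diagonal entries negative: (-4, -2), (3, -2). Count: 2.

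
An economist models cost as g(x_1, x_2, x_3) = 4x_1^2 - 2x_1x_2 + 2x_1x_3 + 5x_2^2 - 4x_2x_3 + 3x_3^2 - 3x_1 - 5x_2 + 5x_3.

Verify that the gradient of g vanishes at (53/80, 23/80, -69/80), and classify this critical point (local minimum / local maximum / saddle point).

∇g = (8x_1 - 2x_2 + 2x_3 - 3, -2x_1 + 10x_2 - 4x_3 - 5, 2x_1 - 4x_2 + 6x_3 + 5); substituting (53/80, 23/80, -69/80) gives ∇g = (0, 0, 0), so (53/80, 23/80, -69/80) is indeed a critical point.
The Hessian is constant: H = [[8, -2, 2], [-2, 10, -4], [2, -4, 6]].
Leading principal minors: Δ₁ = 8, Δ₂ = 76, Δ₃ = 320.
All leading minors are positive, so H is positive definite: a local minimum.

local minimum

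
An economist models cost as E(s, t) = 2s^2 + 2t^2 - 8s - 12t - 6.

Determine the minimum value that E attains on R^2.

E(s,t) separates as P(s) + Q(t) − 6, so its minimum is min P + min Q − 6.
P'(s) = 4s - 8 vanishes at s ∈ {2}; Q'(t) = 4(t - 3) vanishes at t ∈ {3}.
Local minima of P (where P''>0): P(2)=-8. Local minima of Q: Q(3)=-18.
So the global minimum of E is P(2) + Q(3) − 6 = -8 − 18 − 6 = -32, attained at (2, 3).

-32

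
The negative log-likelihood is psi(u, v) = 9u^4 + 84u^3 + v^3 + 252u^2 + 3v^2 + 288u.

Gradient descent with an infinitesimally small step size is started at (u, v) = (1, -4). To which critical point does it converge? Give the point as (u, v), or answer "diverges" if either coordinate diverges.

diverges

psi is separable, so gradient descent decouples: u follows -∂psi/∂u, v follows -∂psi/∂v.
∂psi/∂u = 36(u + 1)(u + 2)(u + 4); at u=1 this is 1080, so u decreases.
∂psi/∂v = 3v(v + 2); at v=-4 this is 24, so v decreases.
The v-coordinate has no critical point in that direction and runs off to infinity.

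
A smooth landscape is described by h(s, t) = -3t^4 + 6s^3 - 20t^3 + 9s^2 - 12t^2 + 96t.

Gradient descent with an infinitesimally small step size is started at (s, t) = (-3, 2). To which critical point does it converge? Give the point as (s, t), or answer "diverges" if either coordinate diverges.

h is separable, so gradient descent decouples: s follows -∂h/∂s, t follows -∂h/∂t.
∂h/∂s = 18s(s + 1); at s=-3 this is 108, so s decreases.
∂h/∂t = -12(t - 1)(t + 2)(t + 4); at t=2 this is -288, so t increases.
The s-coordinate has no critical point in that direction and runs off to infinity.

diverges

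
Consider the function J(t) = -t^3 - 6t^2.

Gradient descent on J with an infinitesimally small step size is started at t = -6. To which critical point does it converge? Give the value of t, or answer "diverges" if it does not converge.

J'(t) = -3t(t + 4), so J'(-6) = -36.
Gradient descent moves in the -J' direction, i.e. t is increasing.
The nearest critical point in that direction is t = -4, where J'' = 12 > 0 (a local minimum). The iterate converges there.

-4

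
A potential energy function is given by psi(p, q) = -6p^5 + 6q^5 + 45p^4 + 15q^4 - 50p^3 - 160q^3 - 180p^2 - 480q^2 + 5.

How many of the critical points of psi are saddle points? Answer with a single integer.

psi separates as a function of p plus a function of q, so ∇psi=0 decouples.
∂psi/∂p = -30p(p - 4)(p - 3)(p + 1) = 0 at p ∈ {-1, 0, 3, 4}; ∂psi/∂q = 30q(q - 4)(q + 2)(q + 4) = 0 at q ∈ {-4, -2, 0, 4}.
The Hessian is diagonal: diag(psi_pp, psi_qq). Second derivatives: psi_pp(-1)=600, psi_pp(0)=-360, psi_pp(3)=360, psi_pp(4)=-600; psi_qq(-4)=-1920, psi_qq(-2)=720, psi_qq(0)=-960, psi_qq(4)=5760.
Saddle points occur where the two diagonal entries have opposite signs: (-1, -4), (-1, 0), (0, -2), (0, 4), (3, -4), (3, 0), (4, -2), (4, 4). Count: 8.

8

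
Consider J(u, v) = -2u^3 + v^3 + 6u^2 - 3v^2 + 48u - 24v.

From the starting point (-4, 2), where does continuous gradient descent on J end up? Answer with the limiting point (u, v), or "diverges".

(-2, 4)

J is separable, so gradient descent decouples: u follows -∂J/∂u, v follows -∂J/∂v.
∂J/∂u = -6(u - 4)(u + 2); at u=-4 this is -96, so u increases.
∂J/∂v = 3(v - 4)(v + 2); at v=2 this is -24, so v increases.
u converges to its nearest critical value -2 (a local min of the u-part); v converges to 4. The iterate converges to (-2, 4).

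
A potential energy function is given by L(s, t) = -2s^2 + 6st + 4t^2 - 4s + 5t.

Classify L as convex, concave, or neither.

neither

L is quadratic, so its Hessian is the constant matrix H = [[-4, 6], [6, 8]].
det(H) = -68, tr(H) = 4.
det(H) < 0, so H is indefinite: neither convex nor concave.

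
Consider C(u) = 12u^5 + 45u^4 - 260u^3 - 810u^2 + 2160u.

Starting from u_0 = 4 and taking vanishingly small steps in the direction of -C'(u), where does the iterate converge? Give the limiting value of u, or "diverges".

C'(u) = 60(u - 3)(u - 1)(u + 3)(u + 4), so C'(4) = 10080.
Gradient descent moves in the -C' direction, i.e. u is decreasing.
The nearest critical point in that direction is u = 3, where C'' = 5040 > 0 (a local minimum). The iterate converges there.

3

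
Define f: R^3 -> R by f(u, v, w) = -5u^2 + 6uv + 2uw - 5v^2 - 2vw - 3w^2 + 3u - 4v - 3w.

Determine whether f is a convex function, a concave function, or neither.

concave

f is quadratic, so its Hessian is the constant matrix H = [[-10, 6, 2], [6, -10, -2], [2, -2, -6]].
Leading principal minors: -10, 64, -352.
Signs alternate −, +, − ⇒ H ≺ 0 ⇒ concave.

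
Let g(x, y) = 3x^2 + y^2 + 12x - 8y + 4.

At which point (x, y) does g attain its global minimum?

g(x,y) separates as P(x) + Q(y) + 4, so its minimum is min P + min Q + 4.
P'(x) = 6x + 12 vanishes at x ∈ {-2}; Q'(y) = 2y - 8 vanishes at y ∈ {4}.
Local minima of P (where P''>0): P(-2)=-12. Local minima of Q: Q(4)=-16.
So the global minimum of g is P(-2) + Q(4) + 4 = -12 − 16 + 4 = -24, attained at (-2, 4).

(-2, 4)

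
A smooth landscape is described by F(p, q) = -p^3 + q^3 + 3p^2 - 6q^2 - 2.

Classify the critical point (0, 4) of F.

The mixed partial ∂²F/∂p∂q is 0, so the Hessian at any point is diag(F_pp, F_qq) = diag(6(-p + 1), 6(q - 2)).
At (0, 4): H = diag(6, 12).
Both eigenvalues are positive, so H is positive definite: a local minimum.

local minimum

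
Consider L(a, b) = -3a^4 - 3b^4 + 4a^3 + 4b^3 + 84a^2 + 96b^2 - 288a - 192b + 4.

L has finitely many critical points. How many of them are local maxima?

L separates as a function of a plus a function of b, so ∇L=0 decouples.
∂L/∂a = -12(a - 3)(a - 2)(a + 4) = 0 at a ∈ {-4, 2, 3}; ∂L/∂b = -12(b - 4)(b - 1)(b + 4) = 0 at b ∈ {-4, 1, 4}.
The Hessian is diagonal: diag(L_aa, L_bb). Second derivatives: L_aa(-4)=-504, L_aa(2)=72, L_aa(3)=-84; L_bb(-4)=-480, L_bb(1)=180, L_bb(4)=-288.
Local maxima occur where both diagonal entries negative: (-4, -4), (-4, 4), (3, -4), (3, 4). Count: 4.

4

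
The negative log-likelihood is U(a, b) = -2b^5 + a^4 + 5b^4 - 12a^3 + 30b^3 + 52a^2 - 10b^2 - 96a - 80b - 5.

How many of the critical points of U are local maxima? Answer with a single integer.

2

U separates as a function of a plus a function of b, so ∇U=0 decouples.
∂U/∂a = 4(a - 4)(a - 3)(a - 2) = 0 at a ∈ {2, 3, 4}; ∂U/∂b = -10(b - 4)(b - 1)(b + 1)(b + 2) = 0 at b ∈ {-2, -1, 1, 4}.
The Hessian is diagonal: diag(U_aa, U_bb). Second derivatives: U_aa(2)=8, U_aa(3)=-4, U_aa(4)=8; U_bb(-2)=180, U_bb(-1)=-100, U_bb(1)=180, U_bb(4)=-900.
Local maxima occur where both diagonal entries negative: (3, -1), (3, 4). Count: 2.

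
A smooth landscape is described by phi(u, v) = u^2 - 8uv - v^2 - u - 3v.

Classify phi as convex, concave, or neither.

phi is quadratic, so its Hessian is the constant matrix H = [[2, -8], [-8, -2]].
det(H) = -68, tr(H) = 0.
det(H) < 0, so H is indefinite: neither convex nor concave.

neither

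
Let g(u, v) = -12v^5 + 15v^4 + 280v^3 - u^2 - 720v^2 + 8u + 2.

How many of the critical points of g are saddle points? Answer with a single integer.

g separates as a function of u plus a function of v, so ∇g=0 decouples.
∂g/∂u = -2(u - 4) = 0 at u ∈ {4}; ∂g/∂v = -60v(v - 3)(v - 2)(v + 4) = 0 at v ∈ {-4, 0, 2, 3}.
The Hessian is diagonal: diag(g_uu, g_vv). Second derivatives: g_uu(4)=-2; g_vv(-4)=10080, g_vv(0)=-1440, g_vv(2)=720, g_vv(3)=-1260.
Saddle points occur where the two diagonal entries have opposite signs: (4, -4), (4, 2). Count: 2.

2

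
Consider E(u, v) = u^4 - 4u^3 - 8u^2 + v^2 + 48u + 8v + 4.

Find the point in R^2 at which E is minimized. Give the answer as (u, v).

(-2, -4)

E(u,v) separates as P(u) + Q(v) + 4, so its minimum is min P + min Q + 4.
P'(u) = 4(u - 3)(u - 2)(u + 2) vanishes at u ∈ {-2, 2, 3}; Q'(v) = 2v + 8 vanishes at v ∈ {-4}.
Local minima of P (where P''>0): P(-2)=-80, P(3)=45. Local minima of Q: Q(-4)=-16.
So the global minimum of E is P(-2) + Q(-4) + 4 = -80 − 16 + 4 = -92, attained at (-2, -4).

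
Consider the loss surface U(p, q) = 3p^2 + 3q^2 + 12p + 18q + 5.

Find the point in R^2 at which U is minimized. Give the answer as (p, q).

U(p,q) separates as A(p) + B(q) + 5, so its minimum is min A + min B + 5.
A'(p) = 6p + 12 vanishes at p ∈ {-2}; B'(q) = 6q + 18 vanishes at q ∈ {-3}.
Local minima of A (where A''>0): A(-2)=-12. Local minima of B: B(-3)=-27.
So the global minimum of U is A(-2) + B(-3) + 5 = -12 − 27 + 5 = -34, attained at (-2, -3).

(-2, -3)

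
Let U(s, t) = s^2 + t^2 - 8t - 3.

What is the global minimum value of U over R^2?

U(s,t) separates as P(s) + Q(t) − 3, so its minimum is min P + min Q − 3.
P'(s) = 2s vanishes at s ∈ {0}; Q'(t) = 2(t - 4) vanishes at t ∈ {4}.
Local minima of P (where P''>0): P(0)=0. Local minima of Q: Q(4)=-16.
So the global minimum of U is P(0) + Q(4) − 3 = 0 − 16 − 3 = -19, attained at (0, 4).

-19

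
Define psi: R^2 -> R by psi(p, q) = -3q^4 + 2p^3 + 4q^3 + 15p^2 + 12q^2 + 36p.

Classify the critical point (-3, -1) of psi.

local maximum

The mixed partial ∂²psi/∂p∂q is 0, so the Hessian at any point is diag(psi_pp, psi_qq) = diag(6(2p + 5), 12(-3q^2 + 2q + 2)).
At (-3, -1): H = diag(-6, -36).
Both eigenvalues are negative, so H is negative definite: a local maximum.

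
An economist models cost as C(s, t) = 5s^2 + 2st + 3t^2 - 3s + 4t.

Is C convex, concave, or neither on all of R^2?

C is quadratic, so its Hessian is the constant matrix H = [[10, 2], [2, 6]].
det(H) = 56, tr(H) = 16.
det(H) > 0 and tr(H) > 0, so H is positive definite everywhere: convex.

convex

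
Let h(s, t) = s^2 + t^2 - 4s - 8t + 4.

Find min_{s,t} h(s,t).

h(s,t) separates as P(s) + Q(t) + 4, so its minimum is min P + min Q + 4.
P'(s) = 2s - 4 vanishes at s ∈ {2}; Q'(t) = 2(t - 4) vanishes at t ∈ {4}.
Local minima of P (where P''>0): P(2)=-4. Local minima of Q: Q(4)=-16.
So the global minimum of h is P(2) + Q(4) + 4 = -4 − 16 + 4 = -16, attained at (2, 4).

-16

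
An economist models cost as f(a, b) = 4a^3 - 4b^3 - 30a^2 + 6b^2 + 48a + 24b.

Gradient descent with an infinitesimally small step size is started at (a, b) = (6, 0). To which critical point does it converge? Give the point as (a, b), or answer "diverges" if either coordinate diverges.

f is separable, so gradient descent decouples: a follows -∂f/∂a, b follows -∂f/∂b.
∂f/∂a = 12(a - 4)(a - 1); at a=6 this is 120, so a decreases.
∂f/∂b = -12(b - 2)(b + 1); at b=0 this is 24, so b decreases.
a converges to its nearest critical value 4 (a local min of the a-part); b converges to -1. The iterate converges to (4, -1).

(4, -1)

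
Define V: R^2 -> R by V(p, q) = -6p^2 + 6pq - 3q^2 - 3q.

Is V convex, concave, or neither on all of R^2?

concave

V is quadratic, so its Hessian is the constant matrix H = [[-12, 6], [6, -6]].
det(H) = 36, tr(H) = -18.
det(H) > 0 and tr(H) < 0, so H is negative definite everywhere: concave.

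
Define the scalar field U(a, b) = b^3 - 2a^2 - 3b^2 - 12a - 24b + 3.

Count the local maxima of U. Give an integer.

U separates as a function of a plus a function of b, so ∇U=0 decouples.
∂U/∂a = -4(a + 3) = 0 at a ∈ {-3}; ∂U/∂b = 3(b - 4)(b + 2) = 0 at b ∈ {-2, 4}.
The Hessian is diagonal: diag(U_aa, U_bb). Second derivatives: U_aa(-3)=-4; U_bb(-2)=-18, U_bb(4)=18.
Local maxima occur where both diagonal entries negative: (-3, -2). Count: 1.

1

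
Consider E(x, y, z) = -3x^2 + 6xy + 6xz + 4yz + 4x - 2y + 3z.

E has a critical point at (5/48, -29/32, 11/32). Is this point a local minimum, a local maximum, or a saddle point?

The Hessian is constant: H = [[-6, 6, 6], [6, 0, 4], [6, 4, 0]].
Leading principal minors: Δ₁ = -6, Δ₂ = -36, Δ₃ = 384.
The minors fit neither the all-positive nor the alternating-sign pattern, so H is indefinite: a saddle point.

saddle point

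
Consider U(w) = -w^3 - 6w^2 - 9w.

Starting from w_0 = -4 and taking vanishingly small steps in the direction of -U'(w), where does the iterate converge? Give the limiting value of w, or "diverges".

-3

U'(w) = -3(w + 1)(w + 3), so U'(-4) = -9.
Gradient descent moves in the -U' direction, i.e. w is increasing.
The nearest critical point in that direction is w = -3, where U'' = 6 > 0 (a local minimum). The iterate converges there.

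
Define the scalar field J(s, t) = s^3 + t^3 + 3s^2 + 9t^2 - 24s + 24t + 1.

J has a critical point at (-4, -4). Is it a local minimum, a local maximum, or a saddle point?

The mixed partial ∂²J/∂s∂t is 0, so the Hessian at any point is diag(J_ss, J_tt) = diag(6(s + 1), 6(t + 3)).
At (-4, -4): H = diag(-18, -6).
Both eigenvalues are negative, so H is negative definite: a local maximum.

local maximum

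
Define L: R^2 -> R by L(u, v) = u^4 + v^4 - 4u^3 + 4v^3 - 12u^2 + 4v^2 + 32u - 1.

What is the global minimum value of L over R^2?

L(u,v) separates as P(u) + Q(v) − 1, so its minimum is min P + min Q − 1.
P'(u) = 4(u - 4)(u - 1)(u + 2) vanishes at u ∈ {-2, 1, 4}; Q'(v) = 4v(v + 1)(v + 2) vanishes at v ∈ {-2, -1, 0}.
Local minima of P (where P''>0): P(-2)=-64, P(4)=-64. Local minima of Q: Q(-2)=0, Q(0)=0.
So the global minimum of L is P(-2) + Q(-2) − 1 = -64 + 0 − 1 = -65, attained at (-2, -2).

-65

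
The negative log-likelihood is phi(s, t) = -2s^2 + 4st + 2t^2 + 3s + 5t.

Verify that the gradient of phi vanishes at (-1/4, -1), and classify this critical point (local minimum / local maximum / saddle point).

∇phi = (-4s + 4t + 3, 4s + 4t + 5); substituting (-1/4, -1) gives ∇phi = (0, 0), so (-1/4, -1) is indeed a critical point.
The Hessian of phi is constant: H = [[-4, 4], [4, 4]].
det(H) = (-4)·4 − 4² = -32.
Since det(H) < 0, H is indefinite and the critical point is a saddle point.

saddle point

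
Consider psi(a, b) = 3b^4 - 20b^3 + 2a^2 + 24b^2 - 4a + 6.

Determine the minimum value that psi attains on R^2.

-124

psi(a,b) separates as P(a) + Q(b) + 6, so its minimum is min P + min Q + 6.
P'(a) = 4a - 4 vanishes at a ∈ {1}; Q'(b) = 12b(b - 4)(b - 1) vanishes at b ∈ {0, 1, 4}.
Local minima of P (where P''>0): P(1)=-2. Local minima of Q: Q(0)=0, Q(4)=-128.
So the global minimum of psi is P(1) + Q(4) + 6 = -2 − 128 + 6 = -124, attained at (1, 4).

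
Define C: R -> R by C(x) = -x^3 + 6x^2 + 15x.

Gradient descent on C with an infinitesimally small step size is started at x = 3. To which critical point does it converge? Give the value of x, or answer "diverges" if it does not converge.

-1

C'(x) = -3(x - 5)(x + 1), so C'(3) = 24.
Gradient descent moves in the -C' direction, i.e. x is decreasing.
The nearest critical point in that direction is x = -1, where C'' = 18 > 0 (a local minimum). The iterate converges there.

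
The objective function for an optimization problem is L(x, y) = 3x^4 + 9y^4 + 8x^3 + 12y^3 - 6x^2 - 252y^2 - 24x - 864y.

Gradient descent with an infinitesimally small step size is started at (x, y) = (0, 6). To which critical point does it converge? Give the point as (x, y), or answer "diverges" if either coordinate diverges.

(1, 4)

L is separable, so gradient descent decouples: x follows -∂L/∂x, y follows -∂L/∂y.
∂L/∂x = 12(x - 1)(x + 1)(x + 2); at x=0 this is -24, so x increases.
∂L/∂y = 36(y - 4)(y + 2)(y + 3); at y=6 this is 5184, so y decreases.
x converges to its nearest critical value 1 (a local min of the x-part); y converges to 4. The iterate converges to (1, 4).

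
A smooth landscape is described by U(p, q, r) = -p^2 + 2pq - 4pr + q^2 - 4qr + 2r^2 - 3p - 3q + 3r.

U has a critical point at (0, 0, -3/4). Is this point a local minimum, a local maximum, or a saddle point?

The Hessian is constant: H = [[-2, 2, -4], [2, 2, -4], [-4, -4, 4]].
Leading principal minors: Δ₁ = -2, Δ₂ = -8, Δ₃ = 32.
The minors fit neither the all-positive nor the alternating-sign pattern, so H is indefinite: a saddle point.

saddle point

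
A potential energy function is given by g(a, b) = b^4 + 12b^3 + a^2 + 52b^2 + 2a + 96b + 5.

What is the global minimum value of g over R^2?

-60

g(a,b) separates as P(a) + Q(b) + 5, so its minimum is min P + min Q + 5.
P'(a) = 2a + 2 vanishes at a ∈ {-1}; Q'(b) = 4(b + 2)(b + 3)(b + 4) vanishes at b ∈ {-4, -3, -2}.
Local minima of P (where P''>0): P(-1)=-1. Local minima of Q: Q(-4)=-64, Q(-2)=-64.
So the global minimum of g is P(-1) + Q(-4) + 5 = -1 − 64 + 5 = -60, attained at (-1, -4).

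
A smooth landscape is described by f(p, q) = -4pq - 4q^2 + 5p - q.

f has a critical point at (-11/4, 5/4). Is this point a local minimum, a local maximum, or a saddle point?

The Hessian of f is constant: H = [[0, -4], [-4, -8]].
det(H) = 0·(-8) − (-4)² = -16.
Since det(H) < 0, H is indefinite and the critical point is a saddle point.

saddle point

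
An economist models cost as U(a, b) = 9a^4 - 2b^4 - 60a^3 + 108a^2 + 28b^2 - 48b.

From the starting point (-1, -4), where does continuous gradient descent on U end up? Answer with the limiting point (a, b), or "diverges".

diverges

U is separable, so gradient descent decouples: a follows -∂U/∂a, b follows -∂U/∂b.
∂U/∂a = 36a(a - 3)(a - 2); at a=-1 this is -432, so a increases.
∂U/∂b = -8(b - 2)(b - 1)(b + 3); at b=-4 this is 240, so b decreases.
The b-coordinate has no critical point in that direction and runs off to infinity.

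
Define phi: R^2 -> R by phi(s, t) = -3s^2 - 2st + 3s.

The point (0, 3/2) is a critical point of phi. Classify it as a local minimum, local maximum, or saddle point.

saddle point

The Hessian of phi is constant: H = [[-6, -2], [-2, 0]].
det(H) = (-6)·0 − (-2)² = -4.
Since det(H) < 0, H is indefinite and the critical point is a saddle point.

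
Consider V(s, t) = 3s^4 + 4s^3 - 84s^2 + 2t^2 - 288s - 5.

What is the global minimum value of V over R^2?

-1477

V(s,t) separates as P(s) + Q(t) − 5, so its minimum is min P + min Q − 5.
P'(s) = 12(s - 4)(s + 2)(s + 3) vanishes at s ∈ {-3, -2, 4}; Q'(t) = 4t vanishes at t ∈ {0}.
Local minima of P (where P''>0): P(-3)=243, P(4)=-1472. Local minima of Q: Q(0)=0.
So the global minimum of V is P(4) + Q(0) − 5 = -1472 + 0 − 5 = -1477, attained at (4, 0).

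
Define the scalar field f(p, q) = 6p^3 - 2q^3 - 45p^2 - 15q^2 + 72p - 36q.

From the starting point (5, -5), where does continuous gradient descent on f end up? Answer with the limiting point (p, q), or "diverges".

f is separable, so gradient descent decouples: p follows -∂f/∂p, q follows -∂f/∂q.
∂f/∂p = 18(p - 4)(p - 1); at p=5 this is 72, so p decreases.
∂f/∂q = -6(q + 2)(q + 3); at q=-5 this is -36, so q increases.
p converges to its nearest critical value 4 (a local min of the p-part); q converges to -3. The iterate converges to (4, -3).

(4, -3)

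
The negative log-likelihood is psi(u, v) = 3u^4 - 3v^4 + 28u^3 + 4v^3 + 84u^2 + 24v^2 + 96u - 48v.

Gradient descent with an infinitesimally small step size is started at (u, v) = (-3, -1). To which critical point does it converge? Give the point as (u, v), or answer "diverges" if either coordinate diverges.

(-4, 1)

psi is separable, so gradient descent decouples: u follows -∂psi/∂u, v follows -∂psi/∂v.
∂psi/∂u = 12(u + 1)(u + 2)(u + 4); at u=-3 this is 24, so u decreases.
∂psi/∂v = -12(v - 2)(v - 1)(v + 2); at v=-1 this is -72, so v increases.
u converges to its nearest critical value -4 (a local min of the u-part); v converges to 1. The iterate converges to (-4, 1).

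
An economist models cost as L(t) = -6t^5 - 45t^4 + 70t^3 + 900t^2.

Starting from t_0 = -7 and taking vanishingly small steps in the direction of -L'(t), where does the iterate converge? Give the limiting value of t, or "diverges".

L'(t) = -30t(t - 3)(t + 4)(t + 5), so L'(-7) = -12600.
Gradient descent moves in the -L' direction, i.e. t is increasing.
The nearest critical point in that direction is t = -5, where L'' = 1200 > 0 (a local minimum). The iterate converges there.

-5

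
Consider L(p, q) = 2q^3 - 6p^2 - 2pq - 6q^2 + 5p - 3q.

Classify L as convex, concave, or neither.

neither

The term 2q^3 is cubic, so the Hessian is not constant.
∂²L/∂q² = 12q - 12, which takes both signs as q varies (negative for sufficiently negative q). A diagonal entry of the Hessian changing sign means the Hessian is neither positive- nor negative-semidefinite on all of R^2.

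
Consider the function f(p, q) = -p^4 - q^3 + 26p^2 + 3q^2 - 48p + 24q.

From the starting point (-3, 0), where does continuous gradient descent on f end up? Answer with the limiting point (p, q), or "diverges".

(1, -2)

f is separable, so gradient descent decouples: p follows -∂f/∂p, q follows -∂f/∂q.
∂f/∂p = -4(p - 3)(p - 1)(p + 4); at p=-3 this is -96, so p increases.
∂f/∂q = -3(q - 4)(q + 2); at q=0 this is 24, so q decreases.
p converges to its nearest critical value 1 (a local min of the p-part); q converges to -2. The iterate converges to (1, -2).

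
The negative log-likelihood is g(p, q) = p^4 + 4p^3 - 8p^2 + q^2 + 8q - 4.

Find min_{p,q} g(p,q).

g(p,q) separates as A(p) + B(q) − 4, so its minimum is min A + min B − 4.
A'(p) = 4p(p - 1)(p + 4) vanishes at p ∈ {-4, 0, 1}; B'(q) = 2q + 8 vanishes at q ∈ {-4}.
Local minima of A (where A''>0): A(-4)=-128, A(1)=-3. Local minima of B: B(-4)=-16.
So the global minimum of g is A(-4) + B(-4) − 4 = -128 − 16 − 4 = -148, attained at (-4, -4).

-148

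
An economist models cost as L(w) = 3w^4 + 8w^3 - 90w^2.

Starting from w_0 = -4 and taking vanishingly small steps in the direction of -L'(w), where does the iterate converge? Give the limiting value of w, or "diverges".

-5

L'(w) = 12w(w - 3)(w + 5), so L'(-4) = 336.
Gradient descent moves in the -L' direction, i.e. w is decreasing.
The nearest critical point in that direction is w = -5, where L'' = 480 > 0 (a local minimum). The iterate converges there.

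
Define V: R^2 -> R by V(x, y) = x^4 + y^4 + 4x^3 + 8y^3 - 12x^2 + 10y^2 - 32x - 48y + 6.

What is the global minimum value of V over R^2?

V(x,y) separates as P(x) + Q(y) + 6, so its minimum is min P + min Q + 6.
P'(x) = 4(x - 2)(x + 1)(x + 4) vanishes at x ∈ {-4, -1, 2}; Q'(y) = 4(y - 1)(y + 3)(y + 4) vanishes at y ∈ {-4, -3, 1}.
Local minima of P (where P''>0): P(-4)=-64, P(2)=-64. Local minima of Q: Q(-4)=96, Q(1)=-29.
So the global minimum of V is P(-4) + Q(1) + 6 = -64 − 29 + 6 = -87, attained at (-4, 1).

-87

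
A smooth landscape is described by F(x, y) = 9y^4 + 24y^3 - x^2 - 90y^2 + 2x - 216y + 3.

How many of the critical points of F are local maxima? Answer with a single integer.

1

F separates as a function of x plus a function of y, so ∇F=0 decouples.
∂F/∂x = -2(x - 1) = 0 at x ∈ {1}; ∂F/∂y = 36(y - 2)(y + 1)(y + 3) = 0 at y ∈ {-3, -1, 2}.
The Hessian is diagonal: diag(F_xx, F_yy). Second derivatives: F_xx(1)=-2; F_yy(-3)=360, F_yy(-1)=-216, F_yy(2)=540.
Local maxima occur where both diagonal entries negative: (1, -1). Count: 1.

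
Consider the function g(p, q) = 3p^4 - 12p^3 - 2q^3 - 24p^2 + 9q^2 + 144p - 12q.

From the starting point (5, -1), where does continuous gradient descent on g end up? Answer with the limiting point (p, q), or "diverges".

(3, 1)

g is separable, so gradient descent decouples: p follows -∂g/∂p, q follows -∂g/∂q.
∂g/∂p = 12(p - 3)(p - 2)(p + 2); at p=5 this is 504, so p decreases.
∂g/∂q = -6(q - 2)(q - 1); at q=-1 this is -36, so q increases.
p converges to its nearest critical value 3 (a local min of the p-part); q converges to 1. The iterate converges to (3, 1).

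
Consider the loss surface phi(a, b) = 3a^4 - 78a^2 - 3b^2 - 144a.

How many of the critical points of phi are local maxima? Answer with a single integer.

phi separates as a function of a plus a function of b, so ∇phi=0 decouples.
∂phi/∂a = 12(a - 4)(a + 1)(a + 3) = 0 at a ∈ {-3, -1, 4}; ∂phi/∂b = -6b = 0 at b ∈ {0}.
The Hessian is diagonal: diag(phi_aa, phi_bb). Second derivatives: phi_aa(-3)=168, phi_aa(-1)=-120, phi_aa(4)=420; phi_bb(0)=-6.
Local maxima occur where both diagonal entries negative: (-1, 0). Count: 1.

1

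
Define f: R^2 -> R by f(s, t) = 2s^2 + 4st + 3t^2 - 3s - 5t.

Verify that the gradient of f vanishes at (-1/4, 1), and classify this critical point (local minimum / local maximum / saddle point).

∇f = (4s + 4t - 3, 4s + 6t - 5); substituting (-1/4, 1) gives ∇f = (0, 0), so (-1/4, 1) is indeed a critical point.
The Hessian of f is constant: H = [[4, 4], [4, 6]].
det(H) = 4·6 − 4² = 8.
det(H) > 0 and tr(H) = 10 > 0, so H is positive definite and the point is a local minimum.

local minimum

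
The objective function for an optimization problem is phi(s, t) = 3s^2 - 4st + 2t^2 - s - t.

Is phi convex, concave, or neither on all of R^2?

convex

phi is quadratic, so its Hessian is the constant matrix H = [[6, -4], [-4, 4]].
det(H) = 8, tr(H) = 10.
det(H) > 0 and tr(H) > 0, so H is positive definite everywhere: convex.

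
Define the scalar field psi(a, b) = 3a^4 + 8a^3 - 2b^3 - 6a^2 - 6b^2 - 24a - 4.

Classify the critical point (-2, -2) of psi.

local minimum

The mixed partial ∂²psi/∂a∂b is 0, so the Hessian at any point is diag(psi_aa, psi_bb) = diag(12(3a^2 + 4a - 1), -12(b + 1)).
At (-2, -2): H = diag(36, 12).
Both eigenvalues are positive, so H is positive definite: a local minimum.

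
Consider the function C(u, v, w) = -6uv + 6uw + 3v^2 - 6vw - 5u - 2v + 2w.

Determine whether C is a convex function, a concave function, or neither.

neither

C is quadratic, so its Hessian is the constant matrix H = [[0, -6, 6], [-6, 6, -6], [6, -6, 0]].
Leading principal minors: 0, -36, 216.
Neither pattern holds ⇒ H is indefinite ⇒ neither convex nor concave.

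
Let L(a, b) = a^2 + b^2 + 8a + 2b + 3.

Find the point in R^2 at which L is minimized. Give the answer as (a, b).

(-4, -1)

L(a,b) separates as P(a) + Q(b) + 3, so its minimum is min P + min Q + 3.
P'(a) = 2a + 8 vanishes at a ∈ {-4}; Q'(b) = 2b + 2 vanishes at b ∈ {-1}.
Local minima of P (where P''>0): P(-4)=-16. Local minima of Q: Q(-1)=-1.
So the global minimum of L is P(-4) + Q(-1) + 3 = -16 − 1 + 3 = -14, attained at (-4, -1).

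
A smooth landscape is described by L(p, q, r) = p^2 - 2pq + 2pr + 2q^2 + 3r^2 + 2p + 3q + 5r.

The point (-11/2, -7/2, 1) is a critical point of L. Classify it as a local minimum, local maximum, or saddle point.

The Hessian is constant: H = [[2, -2, 2], [-2, 4, 0], [2, 0, 6]].
Leading principal minors: Δ₁ = 2, Δ₂ = 4, Δ₃ = 8.
All leading minors are positive, so H is positive definite: a local minimum.

local minimum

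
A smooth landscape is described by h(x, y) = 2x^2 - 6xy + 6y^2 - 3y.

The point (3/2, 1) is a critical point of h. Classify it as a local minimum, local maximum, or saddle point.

The Hessian of h is constant: H = [[4, -6], [-6, 12]].
det(H) = 4·12 − (-6)² = 12.
det(H) > 0 and tr(H) = 16 > 0, so H is positive definite and the point is a local minimum.

local minimum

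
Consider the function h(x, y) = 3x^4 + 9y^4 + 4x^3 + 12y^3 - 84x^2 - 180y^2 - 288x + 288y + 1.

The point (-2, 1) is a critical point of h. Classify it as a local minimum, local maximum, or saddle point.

local maximum

The mixed partial ∂²h/∂x∂y is 0, so the Hessian at any point is diag(h_xx, h_yy) = diag(12(3x^2 + 2x - 14), 36(3y^2 + 2y - 10)).
At (-2, 1): H = diag(-72, -180).
Both eigenvalues are negative, so H is negative definite: a local maximum.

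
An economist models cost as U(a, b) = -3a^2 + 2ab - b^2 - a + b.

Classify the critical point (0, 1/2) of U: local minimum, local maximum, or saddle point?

local maximum

The Hessian of U is constant: H = [[-6, 2], [2, -2]].
det(H) = (-6)·(-2) − 2² = 8.
det(H) > 0 and tr(H) = -8 < 0, so H is negative definite and the point is a local maximum.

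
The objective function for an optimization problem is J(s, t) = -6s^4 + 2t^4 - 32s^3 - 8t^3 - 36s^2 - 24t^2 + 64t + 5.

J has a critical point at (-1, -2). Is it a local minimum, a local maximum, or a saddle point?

local minimum

The mixed partial ∂²J/∂s∂t is 0, so the Hessian at any point is diag(J_ss, J_tt) = diag(-24(3s^2 + 8s + 3), 24(t^2 - 2t - 2)).
At (-1, -2): H = diag(48, 144).
Both eigenvalues are positive, so H is positive definite: a local minimum.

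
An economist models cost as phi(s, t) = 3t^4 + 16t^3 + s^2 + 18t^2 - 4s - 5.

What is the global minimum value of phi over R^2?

phi(s,t) separates as P(s) + Q(t) − 5, so its minimum is min P + min Q − 5.
P'(s) = 2s - 4 vanishes at s ∈ {2}; Q'(t) = 12t(t + 1)(t + 3) vanishes at t ∈ {-3, -1, 0}.
Local minima of P (where P''>0): P(2)=-4. Local minima of Q: Q(-3)=-27, Q(0)=0.
So the global minimum of phi is P(2) + Q(-3) − 5 = -4 − 27 − 5 = -36, attained at (2, -3).

-36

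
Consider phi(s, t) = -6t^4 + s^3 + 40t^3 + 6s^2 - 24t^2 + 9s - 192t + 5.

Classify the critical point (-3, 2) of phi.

saddle point

The mixed partial ∂²phi/∂s∂t is 0, so the Hessian at any point is diag(phi_ss, phi_tt) = diag(6(s + 2), 24(-3t^2 + 10t - 2)).
At (-3, 2): H = diag(-6, 144).
The eigenvalues have opposite signs, so H is indefinite: a saddle point.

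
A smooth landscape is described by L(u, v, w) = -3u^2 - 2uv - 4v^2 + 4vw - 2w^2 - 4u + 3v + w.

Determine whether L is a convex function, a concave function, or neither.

concave

L is quadratic, so its Hessian is the constant matrix H = [[-6, -2, 0], [-2, -8, 4], [0, 4, -4]].
Leading principal minors: -6, 44, -80.
Signs alternate −, +, − ⇒ H ≺ 0 ⇒ concave.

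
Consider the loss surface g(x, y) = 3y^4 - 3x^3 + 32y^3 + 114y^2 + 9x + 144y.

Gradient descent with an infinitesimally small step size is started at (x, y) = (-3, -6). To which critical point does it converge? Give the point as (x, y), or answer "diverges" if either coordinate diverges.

(-1, -4)

g is separable, so gradient descent decouples: x follows -∂g/∂x, y follows -∂g/∂y.
∂g/∂x = -9(x - 1)(x + 1); at x=-3 this is -72, so x increases.
∂g/∂y = 12(y + 1)(y + 3)(y + 4); at y=-6 this is -360, so y increases.
x converges to its nearest critical value -1 (a local min of the x-part); y converges to -4. The iterate converges to (-1, -4).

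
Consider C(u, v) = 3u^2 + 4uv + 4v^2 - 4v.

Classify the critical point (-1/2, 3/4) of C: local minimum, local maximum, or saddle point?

The Hessian of C is constant: H = [[6, 4], [4, 8]].
det(H) = 6·8 − 4² = 32.
det(H) > 0 and tr(H) = 14 > 0, so H is positive definite and the point is a local minimum.

local minimum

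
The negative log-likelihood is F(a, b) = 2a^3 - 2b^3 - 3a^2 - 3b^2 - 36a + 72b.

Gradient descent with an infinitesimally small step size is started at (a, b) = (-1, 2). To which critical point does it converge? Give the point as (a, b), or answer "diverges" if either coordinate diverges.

F is separable, so gradient descent decouples: a follows -∂F/∂a, b follows -∂F/∂b.
∂F/∂a = 6(a - 3)(a + 2); at a=-1 this is -24, so a increases.
∂F/∂b = -6(b - 3)(b + 4); at b=2 this is 36, so b decreases.
a converges to its nearest critical value 3 (a local min of the a-part); b converges to -4. The iterate converges to (3, -4).

(3, -4)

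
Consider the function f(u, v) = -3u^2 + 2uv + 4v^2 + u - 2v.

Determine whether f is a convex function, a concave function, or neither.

f is quadratic, so its Hessian is the constant matrix H = [[-6, 2], [2, 8]].
det(H) = -52, tr(H) = 2.
det(H) < 0, so H is indefinite: neither convex nor concave.

neither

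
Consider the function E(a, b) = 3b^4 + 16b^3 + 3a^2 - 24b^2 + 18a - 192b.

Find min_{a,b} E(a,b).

E(a,b) separates as P(a) + Q(b), so its minimum is min P + min Q.
P'(a) = 6a + 18 vanishes at a ∈ {-3}; Q'(b) = 12(b - 2)(b + 2)(b + 4) vanishes at b ∈ {-4, -2, 2}.
Local minima of P (where P''>0): P(-3)=-27. Local minima of Q: Q(-4)=128, Q(2)=-304.
So the global minimum of E is P(-3) + Q(2) = -27 − 304 = -331, attained at (-3, 2).

-331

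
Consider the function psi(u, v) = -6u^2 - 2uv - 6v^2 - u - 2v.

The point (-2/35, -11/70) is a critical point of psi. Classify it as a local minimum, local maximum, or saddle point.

The Hessian of psi is constant: H = [[-12, -2], [-2, -12]].
det(H) = (-12)·(-12) − (-2)² = 140.
det(H) > 0 and tr(H) = -24 < 0, so H is negative definite and the point is a local maximum.

local maximum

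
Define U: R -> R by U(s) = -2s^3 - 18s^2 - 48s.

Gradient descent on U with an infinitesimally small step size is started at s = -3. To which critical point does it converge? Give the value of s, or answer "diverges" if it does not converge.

-4

U'(s) = -6(s + 2)(s + 4), so U'(-3) = 6.
Gradient descent moves in the -U' direction, i.e. s is decreasing.
The nearest critical point in that direction is s = -4, where U'' = 12 > 0 (a local minimum). The iterate converges there.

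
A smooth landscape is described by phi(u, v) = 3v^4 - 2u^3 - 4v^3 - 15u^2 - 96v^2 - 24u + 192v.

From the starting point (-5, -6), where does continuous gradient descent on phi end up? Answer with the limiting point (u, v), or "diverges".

phi is separable, so gradient descent decouples: u follows -∂phi/∂u, v follows -∂phi/∂v.
∂phi/∂u = -6(u + 1)(u + 4); at u=-5 this is -24, so u increases.
∂phi/∂v = 12(v - 4)(v - 1)(v + 4); at v=-6 this is -1680, so v increases.
u converges to its nearest critical value -4 (a local min of the u-part); v converges to -4. The iterate converges to (-4, -4).

(-4, -4)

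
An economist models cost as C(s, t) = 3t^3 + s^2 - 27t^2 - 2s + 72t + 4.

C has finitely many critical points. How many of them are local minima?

1

C separates as a function of s plus a function of t, so ∇C=0 decouples.
∂C/∂s = 2(s - 1) = 0 at s ∈ {1}; ∂C/∂t = 9(t - 4)(t - 2) = 0 at t ∈ {2, 4}.
The Hessian is diagonal: diag(C_ss, C_tt). Second derivatives: C_ss(1)=2; C_tt(2)=-18, C_tt(4)=18.
Local minima occur where both diagonal entries positive: (1, 4). Count: 1.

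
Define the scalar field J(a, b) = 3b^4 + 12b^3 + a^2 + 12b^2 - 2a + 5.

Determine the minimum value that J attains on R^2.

J(a,b) separates as P(a) + Q(b) + 5, so its minimum is min P + min Q + 5.
P'(a) = 2a - 2 vanishes at a ∈ {1}; Q'(b) = 12b(b + 1)(b + 2) vanishes at b ∈ {-2, -1, 0}.
Local minima of P (where P''>0): P(1)=-1. Local minima of Q: Q(-2)=0, Q(0)=0.
So the global minimum of J is P(1) + Q(-2) + 5 = -1 + 0 + 5 = 4, attained at (1, -2).

4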